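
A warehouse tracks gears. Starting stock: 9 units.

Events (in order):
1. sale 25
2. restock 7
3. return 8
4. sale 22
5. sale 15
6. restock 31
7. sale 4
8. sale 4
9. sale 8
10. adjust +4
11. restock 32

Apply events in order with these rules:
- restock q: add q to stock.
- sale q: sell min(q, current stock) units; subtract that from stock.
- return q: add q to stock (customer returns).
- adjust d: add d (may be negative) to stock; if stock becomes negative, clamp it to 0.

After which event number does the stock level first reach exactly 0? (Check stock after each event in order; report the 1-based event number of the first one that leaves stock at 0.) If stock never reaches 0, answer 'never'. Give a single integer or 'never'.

Answer: 1

Derivation:
Processing events:
Start: stock = 9
  Event 1 (sale 25): sell min(25,9)=9. stock: 9 - 9 = 0. total_sold = 9
  Event 2 (restock 7): 0 + 7 = 7
  Event 3 (return 8): 7 + 8 = 15
  Event 4 (sale 22): sell min(22,15)=15. stock: 15 - 15 = 0. total_sold = 24
  Event 5 (sale 15): sell min(15,0)=0. stock: 0 - 0 = 0. total_sold = 24
  Event 6 (restock 31): 0 + 31 = 31
  Event 7 (sale 4): sell min(4,31)=4. stock: 31 - 4 = 27. total_sold = 28
  Event 8 (sale 4): sell min(4,27)=4. stock: 27 - 4 = 23. total_sold = 32
  Event 9 (sale 8): sell min(8,23)=8. stock: 23 - 8 = 15. total_sold = 40
  Event 10 (adjust +4): 15 + 4 = 19
  Event 11 (restock 32): 19 + 32 = 51
Final: stock = 51, total_sold = 40

First zero at event 1.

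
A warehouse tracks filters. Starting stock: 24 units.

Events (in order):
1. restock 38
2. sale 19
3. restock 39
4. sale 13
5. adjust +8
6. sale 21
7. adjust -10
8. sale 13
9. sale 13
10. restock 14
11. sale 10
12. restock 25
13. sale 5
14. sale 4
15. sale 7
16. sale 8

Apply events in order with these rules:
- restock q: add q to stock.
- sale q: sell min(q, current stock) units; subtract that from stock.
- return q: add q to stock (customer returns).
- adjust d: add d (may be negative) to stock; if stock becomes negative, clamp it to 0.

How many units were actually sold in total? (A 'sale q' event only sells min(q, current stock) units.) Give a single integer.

Answer: 113

Derivation:
Processing events:
Start: stock = 24
  Event 1 (restock 38): 24 + 38 = 62
  Event 2 (sale 19): sell min(19,62)=19. stock: 62 - 19 = 43. total_sold = 19
  Event 3 (restock 39): 43 + 39 = 82
  Event 4 (sale 13): sell min(13,82)=13. stock: 82 - 13 = 69. total_sold = 32
  Event 5 (adjust +8): 69 + 8 = 77
  Event 6 (sale 21): sell min(21,77)=21. stock: 77 - 21 = 56. total_sold = 53
  Event 7 (adjust -10): 56 + -10 = 46
  Event 8 (sale 13): sell min(13,46)=13. stock: 46 - 13 = 33. total_sold = 66
  Event 9 (sale 13): sell min(13,33)=13. stock: 33 - 13 = 20. total_sold = 79
  Event 10 (restock 14): 20 + 14 = 34
  Event 11 (sale 10): sell min(10,34)=10. stock: 34 - 10 = 24. total_sold = 89
  Event 12 (restock 25): 24 + 25 = 49
  Event 13 (sale 5): sell min(5,49)=5. stock: 49 - 5 = 44. total_sold = 94
  Event 14 (sale 4): sell min(4,44)=4. stock: 44 - 4 = 40. total_sold = 98
  Event 15 (sale 7): sell min(7,40)=7. stock: 40 - 7 = 33. total_sold = 105
  Event 16 (sale 8): sell min(8,33)=8. stock: 33 - 8 = 25. total_sold = 113
Final: stock = 25, total_sold = 113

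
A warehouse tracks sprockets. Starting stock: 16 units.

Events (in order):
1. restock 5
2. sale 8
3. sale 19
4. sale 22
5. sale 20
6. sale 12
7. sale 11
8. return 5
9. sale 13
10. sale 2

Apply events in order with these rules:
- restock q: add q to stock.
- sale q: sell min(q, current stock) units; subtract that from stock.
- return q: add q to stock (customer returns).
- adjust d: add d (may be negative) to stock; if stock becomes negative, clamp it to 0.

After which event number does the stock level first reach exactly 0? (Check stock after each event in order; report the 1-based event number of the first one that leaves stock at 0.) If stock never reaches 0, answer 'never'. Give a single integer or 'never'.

Processing events:
Start: stock = 16
  Event 1 (restock 5): 16 + 5 = 21
  Event 2 (sale 8): sell min(8,21)=8. stock: 21 - 8 = 13. total_sold = 8
  Event 3 (sale 19): sell min(19,13)=13. stock: 13 - 13 = 0. total_sold = 21
  Event 4 (sale 22): sell min(22,0)=0. stock: 0 - 0 = 0. total_sold = 21
  Event 5 (sale 20): sell min(20,0)=0. stock: 0 - 0 = 0. total_sold = 21
  Event 6 (sale 12): sell min(12,0)=0. stock: 0 - 0 = 0. total_sold = 21
  Event 7 (sale 11): sell min(11,0)=0. stock: 0 - 0 = 0. total_sold = 21
  Event 8 (return 5): 0 + 5 = 5
  Event 9 (sale 13): sell min(13,5)=5. stock: 5 - 5 = 0. total_sold = 26
  Event 10 (sale 2): sell min(2,0)=0. stock: 0 - 0 = 0. total_sold = 26
Final: stock = 0, total_sold = 26

First zero at event 3.

Answer: 3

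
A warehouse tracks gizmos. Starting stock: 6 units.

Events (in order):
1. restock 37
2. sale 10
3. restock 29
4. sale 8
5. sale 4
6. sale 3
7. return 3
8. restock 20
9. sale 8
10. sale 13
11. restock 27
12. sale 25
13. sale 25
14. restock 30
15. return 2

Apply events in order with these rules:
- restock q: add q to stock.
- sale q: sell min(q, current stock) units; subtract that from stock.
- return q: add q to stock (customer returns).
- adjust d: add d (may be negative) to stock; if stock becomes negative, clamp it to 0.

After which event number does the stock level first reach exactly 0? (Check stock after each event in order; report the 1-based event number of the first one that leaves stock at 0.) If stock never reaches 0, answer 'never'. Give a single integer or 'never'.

Answer: never

Derivation:
Processing events:
Start: stock = 6
  Event 1 (restock 37): 6 + 37 = 43
  Event 2 (sale 10): sell min(10,43)=10. stock: 43 - 10 = 33. total_sold = 10
  Event 3 (restock 29): 33 + 29 = 62
  Event 4 (sale 8): sell min(8,62)=8. stock: 62 - 8 = 54. total_sold = 18
  Event 5 (sale 4): sell min(4,54)=4. stock: 54 - 4 = 50. total_sold = 22
  Event 6 (sale 3): sell min(3,50)=3. stock: 50 - 3 = 47. total_sold = 25
  Event 7 (return 3): 47 + 3 = 50
  Event 8 (restock 20): 50 + 20 = 70
  Event 9 (sale 8): sell min(8,70)=8. stock: 70 - 8 = 62. total_sold = 33
  Event 10 (sale 13): sell min(13,62)=13. stock: 62 - 13 = 49. total_sold = 46
  Event 11 (restock 27): 49 + 27 = 76
  Event 12 (sale 25): sell min(25,76)=25. stock: 76 - 25 = 51. total_sold = 71
  Event 13 (sale 25): sell min(25,51)=25. stock: 51 - 25 = 26. total_sold = 96
  Event 14 (restock 30): 26 + 30 = 56
  Event 15 (return 2): 56 + 2 = 58
Final: stock = 58, total_sold = 96

Stock never reaches 0.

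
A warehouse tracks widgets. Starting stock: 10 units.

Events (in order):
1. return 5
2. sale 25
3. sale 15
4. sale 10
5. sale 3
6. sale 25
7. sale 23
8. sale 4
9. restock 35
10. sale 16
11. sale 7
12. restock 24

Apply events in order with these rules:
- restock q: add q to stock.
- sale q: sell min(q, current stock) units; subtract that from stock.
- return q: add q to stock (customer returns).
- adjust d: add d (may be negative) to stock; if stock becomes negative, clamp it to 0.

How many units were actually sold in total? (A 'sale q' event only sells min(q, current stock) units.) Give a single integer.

Answer: 38

Derivation:
Processing events:
Start: stock = 10
  Event 1 (return 5): 10 + 5 = 15
  Event 2 (sale 25): sell min(25,15)=15. stock: 15 - 15 = 0. total_sold = 15
  Event 3 (sale 15): sell min(15,0)=0. stock: 0 - 0 = 0. total_sold = 15
  Event 4 (sale 10): sell min(10,0)=0. stock: 0 - 0 = 0. total_sold = 15
  Event 5 (sale 3): sell min(3,0)=0. stock: 0 - 0 = 0. total_sold = 15
  Event 6 (sale 25): sell min(25,0)=0. stock: 0 - 0 = 0. total_sold = 15
  Event 7 (sale 23): sell min(23,0)=0. stock: 0 - 0 = 0. total_sold = 15
  Event 8 (sale 4): sell min(4,0)=0. stock: 0 - 0 = 0. total_sold = 15
  Event 9 (restock 35): 0 + 35 = 35
  Event 10 (sale 16): sell min(16,35)=16. stock: 35 - 16 = 19. total_sold = 31
  Event 11 (sale 7): sell min(7,19)=7. stock: 19 - 7 = 12. total_sold = 38
  Event 12 (restock 24): 12 + 24 = 36
Final: stock = 36, total_sold = 38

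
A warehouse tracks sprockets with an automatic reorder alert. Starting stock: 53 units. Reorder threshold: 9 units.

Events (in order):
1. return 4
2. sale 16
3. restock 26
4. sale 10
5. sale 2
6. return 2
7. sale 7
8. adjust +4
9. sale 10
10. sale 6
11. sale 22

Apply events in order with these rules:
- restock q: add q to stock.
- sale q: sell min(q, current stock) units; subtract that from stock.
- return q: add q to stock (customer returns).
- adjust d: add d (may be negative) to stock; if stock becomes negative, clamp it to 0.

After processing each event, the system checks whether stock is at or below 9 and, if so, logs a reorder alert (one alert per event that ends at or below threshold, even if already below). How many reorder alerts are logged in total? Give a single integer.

Processing events:
Start: stock = 53
  Event 1 (return 4): 53 + 4 = 57
  Event 2 (sale 16): sell min(16,57)=16. stock: 57 - 16 = 41. total_sold = 16
  Event 3 (restock 26): 41 + 26 = 67
  Event 4 (sale 10): sell min(10,67)=10. stock: 67 - 10 = 57. total_sold = 26
  Event 5 (sale 2): sell min(2,57)=2. stock: 57 - 2 = 55. total_sold = 28
  Event 6 (return 2): 55 + 2 = 57
  Event 7 (sale 7): sell min(7,57)=7. stock: 57 - 7 = 50. total_sold = 35
  Event 8 (adjust +4): 50 + 4 = 54
  Event 9 (sale 10): sell min(10,54)=10. stock: 54 - 10 = 44. total_sold = 45
  Event 10 (sale 6): sell min(6,44)=6. stock: 44 - 6 = 38. total_sold = 51
  Event 11 (sale 22): sell min(22,38)=22. stock: 38 - 22 = 16. total_sold = 73
Final: stock = 16, total_sold = 73

Checking against threshold 9:
  After event 1: stock=57 > 9
  After event 2: stock=41 > 9
  After event 3: stock=67 > 9
  After event 4: stock=57 > 9
  After event 5: stock=55 > 9
  After event 6: stock=57 > 9
  After event 7: stock=50 > 9
  After event 8: stock=54 > 9
  After event 9: stock=44 > 9
  After event 10: stock=38 > 9
  After event 11: stock=16 > 9
Alert events: []. Count = 0

Answer: 0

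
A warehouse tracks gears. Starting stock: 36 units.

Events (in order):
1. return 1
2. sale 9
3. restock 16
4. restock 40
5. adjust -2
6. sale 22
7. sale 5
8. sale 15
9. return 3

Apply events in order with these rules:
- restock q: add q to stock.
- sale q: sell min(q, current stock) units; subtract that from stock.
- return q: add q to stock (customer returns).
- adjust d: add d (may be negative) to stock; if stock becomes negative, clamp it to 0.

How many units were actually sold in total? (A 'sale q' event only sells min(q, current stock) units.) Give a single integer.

Processing events:
Start: stock = 36
  Event 1 (return 1): 36 + 1 = 37
  Event 2 (sale 9): sell min(9,37)=9. stock: 37 - 9 = 28. total_sold = 9
  Event 3 (restock 16): 28 + 16 = 44
  Event 4 (restock 40): 44 + 40 = 84
  Event 5 (adjust -2): 84 + -2 = 82
  Event 6 (sale 22): sell min(22,82)=22. stock: 82 - 22 = 60. total_sold = 31
  Event 7 (sale 5): sell min(5,60)=5. stock: 60 - 5 = 55. total_sold = 36
  Event 8 (sale 15): sell min(15,55)=15. stock: 55 - 15 = 40. total_sold = 51
  Event 9 (return 3): 40 + 3 = 43
Final: stock = 43, total_sold = 51

Answer: 51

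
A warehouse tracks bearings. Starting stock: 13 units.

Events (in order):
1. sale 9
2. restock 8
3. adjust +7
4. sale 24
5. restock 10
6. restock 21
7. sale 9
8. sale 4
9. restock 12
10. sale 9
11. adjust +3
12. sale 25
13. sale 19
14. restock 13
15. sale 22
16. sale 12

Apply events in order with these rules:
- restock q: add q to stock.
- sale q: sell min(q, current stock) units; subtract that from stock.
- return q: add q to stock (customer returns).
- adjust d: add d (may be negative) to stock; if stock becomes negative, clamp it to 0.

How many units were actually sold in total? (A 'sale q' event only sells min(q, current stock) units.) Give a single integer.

Answer: 87

Derivation:
Processing events:
Start: stock = 13
  Event 1 (sale 9): sell min(9,13)=9. stock: 13 - 9 = 4. total_sold = 9
  Event 2 (restock 8): 4 + 8 = 12
  Event 3 (adjust +7): 12 + 7 = 19
  Event 4 (sale 24): sell min(24,19)=19. stock: 19 - 19 = 0. total_sold = 28
  Event 5 (restock 10): 0 + 10 = 10
  Event 6 (restock 21): 10 + 21 = 31
  Event 7 (sale 9): sell min(9,31)=9. stock: 31 - 9 = 22. total_sold = 37
  Event 8 (sale 4): sell min(4,22)=4. stock: 22 - 4 = 18. total_sold = 41
  Event 9 (restock 12): 18 + 12 = 30
  Event 10 (sale 9): sell min(9,30)=9. stock: 30 - 9 = 21. total_sold = 50
  Event 11 (adjust +3): 21 + 3 = 24
  Event 12 (sale 25): sell min(25,24)=24. stock: 24 - 24 = 0. total_sold = 74
  Event 13 (sale 19): sell min(19,0)=0. stock: 0 - 0 = 0. total_sold = 74
  Event 14 (restock 13): 0 + 13 = 13
  Event 15 (sale 22): sell min(22,13)=13. stock: 13 - 13 = 0. total_sold = 87
  Event 16 (sale 12): sell min(12,0)=0. stock: 0 - 0 = 0. total_sold = 87
Final: stock = 0, total_sold = 87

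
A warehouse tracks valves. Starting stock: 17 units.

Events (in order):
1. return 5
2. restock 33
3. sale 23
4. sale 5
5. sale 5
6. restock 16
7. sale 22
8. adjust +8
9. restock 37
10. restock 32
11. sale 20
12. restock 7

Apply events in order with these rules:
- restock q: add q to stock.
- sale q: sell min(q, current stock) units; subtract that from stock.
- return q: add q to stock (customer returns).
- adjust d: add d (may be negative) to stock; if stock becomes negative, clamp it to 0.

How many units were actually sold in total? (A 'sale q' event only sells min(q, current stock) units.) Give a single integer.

Processing events:
Start: stock = 17
  Event 1 (return 5): 17 + 5 = 22
  Event 2 (restock 33): 22 + 33 = 55
  Event 3 (sale 23): sell min(23,55)=23. stock: 55 - 23 = 32. total_sold = 23
  Event 4 (sale 5): sell min(5,32)=5. stock: 32 - 5 = 27. total_sold = 28
  Event 5 (sale 5): sell min(5,27)=5. stock: 27 - 5 = 22. total_sold = 33
  Event 6 (restock 16): 22 + 16 = 38
  Event 7 (sale 22): sell min(22,38)=22. stock: 38 - 22 = 16. total_sold = 55
  Event 8 (adjust +8): 16 + 8 = 24
  Event 9 (restock 37): 24 + 37 = 61
  Event 10 (restock 32): 61 + 32 = 93
  Event 11 (sale 20): sell min(20,93)=20. stock: 93 - 20 = 73. total_sold = 75
  Event 12 (restock 7): 73 + 7 = 80
Final: stock = 80, total_sold = 75

Answer: 75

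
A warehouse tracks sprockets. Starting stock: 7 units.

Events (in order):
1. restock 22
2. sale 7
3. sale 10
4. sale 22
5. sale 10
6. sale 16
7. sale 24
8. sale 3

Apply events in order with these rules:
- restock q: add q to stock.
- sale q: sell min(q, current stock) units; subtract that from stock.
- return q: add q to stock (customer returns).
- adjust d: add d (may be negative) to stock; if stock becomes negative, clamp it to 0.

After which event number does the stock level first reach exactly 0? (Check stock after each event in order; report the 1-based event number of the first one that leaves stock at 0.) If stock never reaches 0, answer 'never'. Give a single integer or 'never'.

Processing events:
Start: stock = 7
  Event 1 (restock 22): 7 + 22 = 29
  Event 2 (sale 7): sell min(7,29)=7. stock: 29 - 7 = 22. total_sold = 7
  Event 3 (sale 10): sell min(10,22)=10. stock: 22 - 10 = 12. total_sold = 17
  Event 4 (sale 22): sell min(22,12)=12. stock: 12 - 12 = 0. total_sold = 29
  Event 5 (sale 10): sell min(10,0)=0. stock: 0 - 0 = 0. total_sold = 29
  Event 6 (sale 16): sell min(16,0)=0. stock: 0 - 0 = 0. total_sold = 29
  Event 7 (sale 24): sell min(24,0)=0. stock: 0 - 0 = 0. total_sold = 29
  Event 8 (sale 3): sell min(3,0)=0. stock: 0 - 0 = 0. total_sold = 29
Final: stock = 0, total_sold = 29

First zero at event 4.

Answer: 4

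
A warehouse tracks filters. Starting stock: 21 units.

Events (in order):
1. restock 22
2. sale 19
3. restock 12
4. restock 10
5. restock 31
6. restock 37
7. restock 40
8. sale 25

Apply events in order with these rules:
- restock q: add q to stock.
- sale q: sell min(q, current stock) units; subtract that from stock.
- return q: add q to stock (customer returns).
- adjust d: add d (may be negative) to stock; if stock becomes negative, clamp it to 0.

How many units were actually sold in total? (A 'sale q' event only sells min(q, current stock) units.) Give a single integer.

Answer: 44

Derivation:
Processing events:
Start: stock = 21
  Event 1 (restock 22): 21 + 22 = 43
  Event 2 (sale 19): sell min(19,43)=19. stock: 43 - 19 = 24. total_sold = 19
  Event 3 (restock 12): 24 + 12 = 36
  Event 4 (restock 10): 36 + 10 = 46
  Event 5 (restock 31): 46 + 31 = 77
  Event 6 (restock 37): 77 + 37 = 114
  Event 7 (restock 40): 114 + 40 = 154
  Event 8 (sale 25): sell min(25,154)=25. stock: 154 - 25 = 129. total_sold = 44
Final: stock = 129, total_sold = 44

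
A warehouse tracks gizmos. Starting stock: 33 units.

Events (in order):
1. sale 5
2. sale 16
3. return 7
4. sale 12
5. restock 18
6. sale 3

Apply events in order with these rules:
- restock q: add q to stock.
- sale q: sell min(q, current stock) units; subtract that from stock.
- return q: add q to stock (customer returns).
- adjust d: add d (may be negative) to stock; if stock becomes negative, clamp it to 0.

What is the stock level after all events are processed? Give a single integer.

Processing events:
Start: stock = 33
  Event 1 (sale 5): sell min(5,33)=5. stock: 33 - 5 = 28. total_sold = 5
  Event 2 (sale 16): sell min(16,28)=16. stock: 28 - 16 = 12. total_sold = 21
  Event 3 (return 7): 12 + 7 = 19
  Event 4 (sale 12): sell min(12,19)=12. stock: 19 - 12 = 7. total_sold = 33
  Event 5 (restock 18): 7 + 18 = 25
  Event 6 (sale 3): sell min(3,25)=3. stock: 25 - 3 = 22. total_sold = 36
Final: stock = 22, total_sold = 36

Answer: 22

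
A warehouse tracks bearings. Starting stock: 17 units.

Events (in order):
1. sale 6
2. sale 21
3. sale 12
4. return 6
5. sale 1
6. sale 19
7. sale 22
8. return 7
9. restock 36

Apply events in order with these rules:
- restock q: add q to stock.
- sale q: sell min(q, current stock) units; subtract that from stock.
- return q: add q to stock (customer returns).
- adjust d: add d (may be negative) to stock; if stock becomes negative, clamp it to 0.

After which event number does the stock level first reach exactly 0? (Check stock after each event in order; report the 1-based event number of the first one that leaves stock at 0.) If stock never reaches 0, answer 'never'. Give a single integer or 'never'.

Processing events:
Start: stock = 17
  Event 1 (sale 6): sell min(6,17)=6. stock: 17 - 6 = 11. total_sold = 6
  Event 2 (sale 21): sell min(21,11)=11. stock: 11 - 11 = 0. total_sold = 17
  Event 3 (sale 12): sell min(12,0)=0. stock: 0 - 0 = 0. total_sold = 17
  Event 4 (return 6): 0 + 6 = 6
  Event 5 (sale 1): sell min(1,6)=1. stock: 6 - 1 = 5. total_sold = 18
  Event 6 (sale 19): sell min(19,5)=5. stock: 5 - 5 = 0. total_sold = 23
  Event 7 (sale 22): sell min(22,0)=0. stock: 0 - 0 = 0. total_sold = 23
  Event 8 (return 7): 0 + 7 = 7
  Event 9 (restock 36): 7 + 36 = 43
Final: stock = 43, total_sold = 23

First zero at event 2.

Answer: 2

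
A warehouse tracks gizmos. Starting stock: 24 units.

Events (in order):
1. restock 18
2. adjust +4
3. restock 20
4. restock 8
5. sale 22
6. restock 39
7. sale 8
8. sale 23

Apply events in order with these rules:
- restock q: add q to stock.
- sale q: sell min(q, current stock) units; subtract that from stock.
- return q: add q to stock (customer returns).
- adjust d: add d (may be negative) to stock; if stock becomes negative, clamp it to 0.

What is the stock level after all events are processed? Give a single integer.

Answer: 60

Derivation:
Processing events:
Start: stock = 24
  Event 1 (restock 18): 24 + 18 = 42
  Event 2 (adjust +4): 42 + 4 = 46
  Event 3 (restock 20): 46 + 20 = 66
  Event 4 (restock 8): 66 + 8 = 74
  Event 5 (sale 22): sell min(22,74)=22. stock: 74 - 22 = 52. total_sold = 22
  Event 6 (restock 39): 52 + 39 = 91
  Event 7 (sale 8): sell min(8,91)=8. stock: 91 - 8 = 83. total_sold = 30
  Event 8 (sale 23): sell min(23,83)=23. stock: 83 - 23 = 60. total_sold = 53
Final: stock = 60, total_sold = 53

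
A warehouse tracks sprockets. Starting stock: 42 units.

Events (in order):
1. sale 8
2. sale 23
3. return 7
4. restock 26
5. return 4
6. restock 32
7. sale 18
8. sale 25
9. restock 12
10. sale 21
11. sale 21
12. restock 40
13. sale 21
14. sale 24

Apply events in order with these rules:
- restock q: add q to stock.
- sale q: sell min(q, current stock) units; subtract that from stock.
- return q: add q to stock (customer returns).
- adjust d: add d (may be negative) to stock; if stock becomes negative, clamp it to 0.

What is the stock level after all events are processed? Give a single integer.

Processing events:
Start: stock = 42
  Event 1 (sale 8): sell min(8,42)=8. stock: 42 - 8 = 34. total_sold = 8
  Event 2 (sale 23): sell min(23,34)=23. stock: 34 - 23 = 11. total_sold = 31
  Event 3 (return 7): 11 + 7 = 18
  Event 4 (restock 26): 18 + 26 = 44
  Event 5 (return 4): 44 + 4 = 48
  Event 6 (restock 32): 48 + 32 = 80
  Event 7 (sale 18): sell min(18,80)=18. stock: 80 - 18 = 62. total_sold = 49
  Event 8 (sale 25): sell min(25,62)=25. stock: 62 - 25 = 37. total_sold = 74
  Event 9 (restock 12): 37 + 12 = 49
  Event 10 (sale 21): sell min(21,49)=21. stock: 49 - 21 = 28. total_sold = 95
  Event 11 (sale 21): sell min(21,28)=21. stock: 28 - 21 = 7. total_sold = 116
  Event 12 (restock 40): 7 + 40 = 47
  Event 13 (sale 21): sell min(21,47)=21. stock: 47 - 21 = 26. total_sold = 137
  Event 14 (sale 24): sell min(24,26)=24. stock: 26 - 24 = 2. total_sold = 161
Final: stock = 2, total_sold = 161

Answer: 2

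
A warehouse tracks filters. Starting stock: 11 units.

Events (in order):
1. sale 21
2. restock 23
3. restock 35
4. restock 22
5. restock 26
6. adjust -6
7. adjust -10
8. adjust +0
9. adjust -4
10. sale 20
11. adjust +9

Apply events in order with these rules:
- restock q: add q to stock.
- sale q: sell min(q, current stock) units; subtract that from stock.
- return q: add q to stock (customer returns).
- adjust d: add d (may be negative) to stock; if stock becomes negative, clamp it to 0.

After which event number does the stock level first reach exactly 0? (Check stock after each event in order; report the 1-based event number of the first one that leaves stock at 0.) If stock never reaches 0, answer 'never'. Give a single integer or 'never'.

Answer: 1

Derivation:
Processing events:
Start: stock = 11
  Event 1 (sale 21): sell min(21,11)=11. stock: 11 - 11 = 0. total_sold = 11
  Event 2 (restock 23): 0 + 23 = 23
  Event 3 (restock 35): 23 + 35 = 58
  Event 4 (restock 22): 58 + 22 = 80
  Event 5 (restock 26): 80 + 26 = 106
  Event 6 (adjust -6): 106 + -6 = 100
  Event 7 (adjust -10): 100 + -10 = 90
  Event 8 (adjust +0): 90 + 0 = 90
  Event 9 (adjust -4): 90 + -4 = 86
  Event 10 (sale 20): sell min(20,86)=20. stock: 86 - 20 = 66. total_sold = 31
  Event 11 (adjust +9): 66 + 9 = 75
Final: stock = 75, total_sold = 31

First zero at event 1.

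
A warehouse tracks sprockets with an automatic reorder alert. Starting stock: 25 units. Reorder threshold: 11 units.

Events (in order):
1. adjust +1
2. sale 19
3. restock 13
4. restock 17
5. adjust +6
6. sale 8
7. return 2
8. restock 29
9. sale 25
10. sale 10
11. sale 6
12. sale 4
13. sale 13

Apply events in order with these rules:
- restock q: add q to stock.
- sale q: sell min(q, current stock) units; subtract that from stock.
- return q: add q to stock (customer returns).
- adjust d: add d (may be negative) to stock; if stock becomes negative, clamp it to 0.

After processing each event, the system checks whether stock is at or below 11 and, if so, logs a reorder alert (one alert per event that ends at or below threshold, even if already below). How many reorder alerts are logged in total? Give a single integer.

Processing events:
Start: stock = 25
  Event 1 (adjust +1): 25 + 1 = 26
  Event 2 (sale 19): sell min(19,26)=19. stock: 26 - 19 = 7. total_sold = 19
  Event 3 (restock 13): 7 + 13 = 20
  Event 4 (restock 17): 20 + 17 = 37
  Event 5 (adjust +6): 37 + 6 = 43
  Event 6 (sale 8): sell min(8,43)=8. stock: 43 - 8 = 35. total_sold = 27
  Event 7 (return 2): 35 + 2 = 37
  Event 8 (restock 29): 37 + 29 = 66
  Event 9 (sale 25): sell min(25,66)=25. stock: 66 - 25 = 41. total_sold = 52
  Event 10 (sale 10): sell min(10,41)=10. stock: 41 - 10 = 31. total_sold = 62
  Event 11 (sale 6): sell min(6,31)=6. stock: 31 - 6 = 25. total_sold = 68
  Event 12 (sale 4): sell min(4,25)=4. stock: 25 - 4 = 21. total_sold = 72
  Event 13 (sale 13): sell min(13,21)=13. stock: 21 - 13 = 8. total_sold = 85
Final: stock = 8, total_sold = 85

Checking against threshold 11:
  After event 1: stock=26 > 11
  After event 2: stock=7 <= 11 -> ALERT
  After event 3: stock=20 > 11
  After event 4: stock=37 > 11
  After event 5: stock=43 > 11
  After event 6: stock=35 > 11
  After event 7: stock=37 > 11
  After event 8: stock=66 > 11
  After event 9: stock=41 > 11
  After event 10: stock=31 > 11
  After event 11: stock=25 > 11
  After event 12: stock=21 > 11
  After event 13: stock=8 <= 11 -> ALERT
Alert events: [2, 13]. Count = 2

Answer: 2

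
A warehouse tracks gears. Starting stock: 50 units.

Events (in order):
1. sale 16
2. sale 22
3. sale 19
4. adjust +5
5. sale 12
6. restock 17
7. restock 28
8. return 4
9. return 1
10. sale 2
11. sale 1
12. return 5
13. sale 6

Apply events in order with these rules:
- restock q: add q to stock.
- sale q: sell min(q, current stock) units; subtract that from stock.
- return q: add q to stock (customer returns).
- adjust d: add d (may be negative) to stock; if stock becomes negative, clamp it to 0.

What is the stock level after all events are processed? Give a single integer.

Processing events:
Start: stock = 50
  Event 1 (sale 16): sell min(16,50)=16. stock: 50 - 16 = 34. total_sold = 16
  Event 2 (sale 22): sell min(22,34)=22. stock: 34 - 22 = 12. total_sold = 38
  Event 3 (sale 19): sell min(19,12)=12. stock: 12 - 12 = 0. total_sold = 50
  Event 4 (adjust +5): 0 + 5 = 5
  Event 5 (sale 12): sell min(12,5)=5. stock: 5 - 5 = 0. total_sold = 55
  Event 6 (restock 17): 0 + 17 = 17
  Event 7 (restock 28): 17 + 28 = 45
  Event 8 (return 4): 45 + 4 = 49
  Event 9 (return 1): 49 + 1 = 50
  Event 10 (sale 2): sell min(2,50)=2. stock: 50 - 2 = 48. total_sold = 57
  Event 11 (sale 1): sell min(1,48)=1. stock: 48 - 1 = 47. total_sold = 58
  Event 12 (return 5): 47 + 5 = 52
  Event 13 (sale 6): sell min(6,52)=6. stock: 52 - 6 = 46. total_sold = 64
Final: stock = 46, total_sold = 64

Answer: 46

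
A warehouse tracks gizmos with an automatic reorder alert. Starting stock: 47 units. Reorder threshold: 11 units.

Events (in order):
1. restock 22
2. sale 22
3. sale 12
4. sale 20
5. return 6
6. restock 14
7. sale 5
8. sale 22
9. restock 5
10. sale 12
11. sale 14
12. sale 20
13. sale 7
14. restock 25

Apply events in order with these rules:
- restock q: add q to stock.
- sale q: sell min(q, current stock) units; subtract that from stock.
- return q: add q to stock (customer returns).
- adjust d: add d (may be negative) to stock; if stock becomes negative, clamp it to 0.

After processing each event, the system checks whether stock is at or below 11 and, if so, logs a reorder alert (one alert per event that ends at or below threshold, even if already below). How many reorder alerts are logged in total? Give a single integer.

Processing events:
Start: stock = 47
  Event 1 (restock 22): 47 + 22 = 69
  Event 2 (sale 22): sell min(22,69)=22. stock: 69 - 22 = 47. total_sold = 22
  Event 3 (sale 12): sell min(12,47)=12. stock: 47 - 12 = 35. total_sold = 34
  Event 4 (sale 20): sell min(20,35)=20. stock: 35 - 20 = 15. total_sold = 54
  Event 5 (return 6): 15 + 6 = 21
  Event 6 (restock 14): 21 + 14 = 35
  Event 7 (sale 5): sell min(5,35)=5. stock: 35 - 5 = 30. total_sold = 59
  Event 8 (sale 22): sell min(22,30)=22. stock: 30 - 22 = 8. total_sold = 81
  Event 9 (restock 5): 8 + 5 = 13
  Event 10 (sale 12): sell min(12,13)=12. stock: 13 - 12 = 1. total_sold = 93
  Event 11 (sale 14): sell min(14,1)=1. stock: 1 - 1 = 0. total_sold = 94
  Event 12 (sale 20): sell min(20,0)=0. stock: 0 - 0 = 0. total_sold = 94
  Event 13 (sale 7): sell min(7,0)=0. stock: 0 - 0 = 0. total_sold = 94
  Event 14 (restock 25): 0 + 25 = 25
Final: stock = 25, total_sold = 94

Checking against threshold 11:
  After event 1: stock=69 > 11
  After event 2: stock=47 > 11
  After event 3: stock=35 > 11
  After event 4: stock=15 > 11
  After event 5: stock=21 > 11
  After event 6: stock=35 > 11
  After event 7: stock=30 > 11
  After event 8: stock=8 <= 11 -> ALERT
  After event 9: stock=13 > 11
  After event 10: stock=1 <= 11 -> ALERT
  After event 11: stock=0 <= 11 -> ALERT
  After event 12: stock=0 <= 11 -> ALERT
  After event 13: stock=0 <= 11 -> ALERT
  After event 14: stock=25 > 11
Alert events: [8, 10, 11, 12, 13]. Count = 5

Answer: 5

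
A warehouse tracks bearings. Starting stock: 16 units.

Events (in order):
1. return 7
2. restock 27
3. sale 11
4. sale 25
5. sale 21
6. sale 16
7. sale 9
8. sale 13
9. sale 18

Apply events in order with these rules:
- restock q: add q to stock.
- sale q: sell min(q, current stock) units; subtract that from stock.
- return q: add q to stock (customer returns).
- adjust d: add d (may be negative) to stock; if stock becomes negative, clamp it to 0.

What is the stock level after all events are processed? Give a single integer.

Processing events:
Start: stock = 16
  Event 1 (return 7): 16 + 7 = 23
  Event 2 (restock 27): 23 + 27 = 50
  Event 3 (sale 11): sell min(11,50)=11. stock: 50 - 11 = 39. total_sold = 11
  Event 4 (sale 25): sell min(25,39)=25. stock: 39 - 25 = 14. total_sold = 36
  Event 5 (sale 21): sell min(21,14)=14. stock: 14 - 14 = 0. total_sold = 50
  Event 6 (sale 16): sell min(16,0)=0. stock: 0 - 0 = 0. total_sold = 50
  Event 7 (sale 9): sell min(9,0)=0. stock: 0 - 0 = 0. total_sold = 50
  Event 8 (sale 13): sell min(13,0)=0. stock: 0 - 0 = 0. total_sold = 50
  Event 9 (sale 18): sell min(18,0)=0. stock: 0 - 0 = 0. total_sold = 50
Final: stock = 0, total_sold = 50

Answer: 0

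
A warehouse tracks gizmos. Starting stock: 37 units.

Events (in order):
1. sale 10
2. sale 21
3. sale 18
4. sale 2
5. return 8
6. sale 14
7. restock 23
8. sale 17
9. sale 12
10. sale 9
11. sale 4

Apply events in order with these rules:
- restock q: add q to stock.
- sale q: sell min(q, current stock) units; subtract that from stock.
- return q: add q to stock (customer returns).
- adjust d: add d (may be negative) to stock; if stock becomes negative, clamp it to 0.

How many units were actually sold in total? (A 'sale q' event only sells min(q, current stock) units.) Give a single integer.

Processing events:
Start: stock = 37
  Event 1 (sale 10): sell min(10,37)=10. stock: 37 - 10 = 27. total_sold = 10
  Event 2 (sale 21): sell min(21,27)=21. stock: 27 - 21 = 6. total_sold = 31
  Event 3 (sale 18): sell min(18,6)=6. stock: 6 - 6 = 0. total_sold = 37
  Event 4 (sale 2): sell min(2,0)=0. stock: 0 - 0 = 0. total_sold = 37
  Event 5 (return 8): 0 + 8 = 8
  Event 6 (sale 14): sell min(14,8)=8. stock: 8 - 8 = 0. total_sold = 45
  Event 7 (restock 23): 0 + 23 = 23
  Event 8 (sale 17): sell min(17,23)=17. stock: 23 - 17 = 6. total_sold = 62
  Event 9 (sale 12): sell min(12,6)=6. stock: 6 - 6 = 0. total_sold = 68
  Event 10 (sale 9): sell min(9,0)=0. stock: 0 - 0 = 0. total_sold = 68
  Event 11 (sale 4): sell min(4,0)=0. stock: 0 - 0 = 0. total_sold = 68
Final: stock = 0, total_sold = 68

Answer: 68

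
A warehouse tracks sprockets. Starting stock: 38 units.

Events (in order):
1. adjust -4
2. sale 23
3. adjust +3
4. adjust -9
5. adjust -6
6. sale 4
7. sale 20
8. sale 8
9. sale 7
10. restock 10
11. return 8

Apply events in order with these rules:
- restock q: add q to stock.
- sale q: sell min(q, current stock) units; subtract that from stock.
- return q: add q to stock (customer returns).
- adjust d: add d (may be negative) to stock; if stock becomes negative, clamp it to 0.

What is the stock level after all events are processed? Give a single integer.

Processing events:
Start: stock = 38
  Event 1 (adjust -4): 38 + -4 = 34
  Event 2 (sale 23): sell min(23,34)=23. stock: 34 - 23 = 11. total_sold = 23
  Event 3 (adjust +3): 11 + 3 = 14
  Event 4 (adjust -9): 14 + -9 = 5
  Event 5 (adjust -6): 5 + -6 = 0 (clamped to 0)
  Event 6 (sale 4): sell min(4,0)=0. stock: 0 - 0 = 0. total_sold = 23
  Event 7 (sale 20): sell min(20,0)=0. stock: 0 - 0 = 0. total_sold = 23
  Event 8 (sale 8): sell min(8,0)=0. stock: 0 - 0 = 0. total_sold = 23
  Event 9 (sale 7): sell min(7,0)=0. stock: 0 - 0 = 0. total_sold = 23
  Event 10 (restock 10): 0 + 10 = 10
  Event 11 (return 8): 10 + 8 = 18
Final: stock = 18, total_sold = 23

Answer: 18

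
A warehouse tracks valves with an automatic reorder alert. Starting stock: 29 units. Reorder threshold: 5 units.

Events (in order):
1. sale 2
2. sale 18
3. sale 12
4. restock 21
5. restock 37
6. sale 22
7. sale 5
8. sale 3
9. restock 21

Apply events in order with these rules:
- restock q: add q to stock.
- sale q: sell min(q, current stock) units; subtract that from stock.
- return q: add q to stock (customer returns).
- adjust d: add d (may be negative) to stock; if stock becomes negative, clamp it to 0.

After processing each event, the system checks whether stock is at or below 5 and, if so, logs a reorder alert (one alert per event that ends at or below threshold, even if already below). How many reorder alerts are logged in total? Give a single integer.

Processing events:
Start: stock = 29
  Event 1 (sale 2): sell min(2,29)=2. stock: 29 - 2 = 27. total_sold = 2
  Event 2 (sale 18): sell min(18,27)=18. stock: 27 - 18 = 9. total_sold = 20
  Event 3 (sale 12): sell min(12,9)=9. stock: 9 - 9 = 0. total_sold = 29
  Event 4 (restock 21): 0 + 21 = 21
  Event 5 (restock 37): 21 + 37 = 58
  Event 6 (sale 22): sell min(22,58)=22. stock: 58 - 22 = 36. total_sold = 51
  Event 7 (sale 5): sell min(5,36)=5. stock: 36 - 5 = 31. total_sold = 56
  Event 8 (sale 3): sell min(3,31)=3. stock: 31 - 3 = 28. total_sold = 59
  Event 9 (restock 21): 28 + 21 = 49
Final: stock = 49, total_sold = 59

Checking against threshold 5:
  After event 1: stock=27 > 5
  After event 2: stock=9 > 5
  After event 3: stock=0 <= 5 -> ALERT
  After event 4: stock=21 > 5
  After event 5: stock=58 > 5
  After event 6: stock=36 > 5
  After event 7: stock=31 > 5
  After event 8: stock=28 > 5
  After event 9: stock=49 > 5
Alert events: [3]. Count = 1

Answer: 1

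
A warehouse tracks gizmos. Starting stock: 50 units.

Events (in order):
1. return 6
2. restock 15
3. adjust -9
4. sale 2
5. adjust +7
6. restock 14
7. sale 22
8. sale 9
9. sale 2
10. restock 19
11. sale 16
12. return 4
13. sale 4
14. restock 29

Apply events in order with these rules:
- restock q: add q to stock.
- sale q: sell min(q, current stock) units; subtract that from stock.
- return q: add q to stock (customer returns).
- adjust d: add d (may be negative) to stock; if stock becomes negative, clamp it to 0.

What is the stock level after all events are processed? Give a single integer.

Processing events:
Start: stock = 50
  Event 1 (return 6): 50 + 6 = 56
  Event 2 (restock 15): 56 + 15 = 71
  Event 3 (adjust -9): 71 + -9 = 62
  Event 4 (sale 2): sell min(2,62)=2. stock: 62 - 2 = 60. total_sold = 2
  Event 5 (adjust +7): 60 + 7 = 67
  Event 6 (restock 14): 67 + 14 = 81
  Event 7 (sale 22): sell min(22,81)=22. stock: 81 - 22 = 59. total_sold = 24
  Event 8 (sale 9): sell min(9,59)=9. stock: 59 - 9 = 50. total_sold = 33
  Event 9 (sale 2): sell min(2,50)=2. stock: 50 - 2 = 48. total_sold = 35
  Event 10 (restock 19): 48 + 19 = 67
  Event 11 (sale 16): sell min(16,67)=16. stock: 67 - 16 = 51. total_sold = 51
  Event 12 (return 4): 51 + 4 = 55
  Event 13 (sale 4): sell min(4,55)=4. stock: 55 - 4 = 51. total_sold = 55
  Event 14 (restock 29): 51 + 29 = 80
Final: stock = 80, total_sold = 55

Answer: 80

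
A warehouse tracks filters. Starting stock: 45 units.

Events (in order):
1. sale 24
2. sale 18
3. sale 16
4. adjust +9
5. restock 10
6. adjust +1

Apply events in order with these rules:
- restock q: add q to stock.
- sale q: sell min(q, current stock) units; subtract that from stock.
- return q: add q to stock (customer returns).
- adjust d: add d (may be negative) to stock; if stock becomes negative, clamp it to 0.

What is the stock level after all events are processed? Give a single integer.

Answer: 20

Derivation:
Processing events:
Start: stock = 45
  Event 1 (sale 24): sell min(24,45)=24. stock: 45 - 24 = 21. total_sold = 24
  Event 2 (sale 18): sell min(18,21)=18. stock: 21 - 18 = 3. total_sold = 42
  Event 3 (sale 16): sell min(16,3)=3. stock: 3 - 3 = 0. total_sold = 45
  Event 4 (adjust +9): 0 + 9 = 9
  Event 5 (restock 10): 9 + 10 = 19
  Event 6 (adjust +1): 19 + 1 = 20
Final: stock = 20, total_sold = 45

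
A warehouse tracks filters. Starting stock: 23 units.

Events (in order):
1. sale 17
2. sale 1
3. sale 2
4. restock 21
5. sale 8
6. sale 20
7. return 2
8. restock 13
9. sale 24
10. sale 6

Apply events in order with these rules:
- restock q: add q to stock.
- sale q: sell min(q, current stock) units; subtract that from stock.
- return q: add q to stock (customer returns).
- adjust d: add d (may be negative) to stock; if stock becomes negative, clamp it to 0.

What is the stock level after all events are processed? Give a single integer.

Processing events:
Start: stock = 23
  Event 1 (sale 17): sell min(17,23)=17. stock: 23 - 17 = 6. total_sold = 17
  Event 2 (sale 1): sell min(1,6)=1. stock: 6 - 1 = 5. total_sold = 18
  Event 3 (sale 2): sell min(2,5)=2. stock: 5 - 2 = 3. total_sold = 20
  Event 4 (restock 21): 3 + 21 = 24
  Event 5 (sale 8): sell min(8,24)=8. stock: 24 - 8 = 16. total_sold = 28
  Event 6 (sale 20): sell min(20,16)=16. stock: 16 - 16 = 0. total_sold = 44
  Event 7 (return 2): 0 + 2 = 2
  Event 8 (restock 13): 2 + 13 = 15
  Event 9 (sale 24): sell min(24,15)=15. stock: 15 - 15 = 0. total_sold = 59
  Event 10 (sale 6): sell min(6,0)=0. stock: 0 - 0 = 0. total_sold = 59
Final: stock = 0, total_sold = 59

Answer: 0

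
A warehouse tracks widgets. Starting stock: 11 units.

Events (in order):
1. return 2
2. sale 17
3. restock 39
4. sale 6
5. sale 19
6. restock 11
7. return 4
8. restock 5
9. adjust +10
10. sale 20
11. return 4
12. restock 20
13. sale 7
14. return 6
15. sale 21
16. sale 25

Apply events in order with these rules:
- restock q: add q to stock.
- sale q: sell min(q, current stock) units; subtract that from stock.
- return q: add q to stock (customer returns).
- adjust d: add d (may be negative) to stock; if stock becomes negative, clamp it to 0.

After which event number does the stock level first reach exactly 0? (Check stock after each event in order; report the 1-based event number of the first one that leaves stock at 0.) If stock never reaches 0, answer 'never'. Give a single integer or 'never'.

Processing events:
Start: stock = 11
  Event 1 (return 2): 11 + 2 = 13
  Event 2 (sale 17): sell min(17,13)=13. stock: 13 - 13 = 0. total_sold = 13
  Event 3 (restock 39): 0 + 39 = 39
  Event 4 (sale 6): sell min(6,39)=6. stock: 39 - 6 = 33. total_sold = 19
  Event 5 (sale 19): sell min(19,33)=19. stock: 33 - 19 = 14. total_sold = 38
  Event 6 (restock 11): 14 + 11 = 25
  Event 7 (return 4): 25 + 4 = 29
  Event 8 (restock 5): 29 + 5 = 34
  Event 9 (adjust +10): 34 + 10 = 44
  Event 10 (sale 20): sell min(20,44)=20. stock: 44 - 20 = 24. total_sold = 58
  Event 11 (return 4): 24 + 4 = 28
  Event 12 (restock 20): 28 + 20 = 48
  Event 13 (sale 7): sell min(7,48)=7. stock: 48 - 7 = 41. total_sold = 65
  Event 14 (return 6): 41 + 6 = 47
  Event 15 (sale 21): sell min(21,47)=21. stock: 47 - 21 = 26. total_sold = 86
  Event 16 (sale 25): sell min(25,26)=25. stock: 26 - 25 = 1. total_sold = 111
Final: stock = 1, total_sold = 111

First zero at event 2.

Answer: 2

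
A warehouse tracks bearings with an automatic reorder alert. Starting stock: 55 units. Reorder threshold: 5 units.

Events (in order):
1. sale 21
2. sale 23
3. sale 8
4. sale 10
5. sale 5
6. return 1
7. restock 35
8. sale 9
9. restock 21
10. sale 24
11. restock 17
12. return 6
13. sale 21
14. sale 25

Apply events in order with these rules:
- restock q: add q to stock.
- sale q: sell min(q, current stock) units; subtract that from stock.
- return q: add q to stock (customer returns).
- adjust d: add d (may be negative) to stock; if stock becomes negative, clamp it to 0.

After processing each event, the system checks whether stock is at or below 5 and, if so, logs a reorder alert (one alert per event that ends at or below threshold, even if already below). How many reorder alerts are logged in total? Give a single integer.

Processing events:
Start: stock = 55
  Event 1 (sale 21): sell min(21,55)=21. stock: 55 - 21 = 34. total_sold = 21
  Event 2 (sale 23): sell min(23,34)=23. stock: 34 - 23 = 11. total_sold = 44
  Event 3 (sale 8): sell min(8,11)=8. stock: 11 - 8 = 3. total_sold = 52
  Event 4 (sale 10): sell min(10,3)=3. stock: 3 - 3 = 0. total_sold = 55
  Event 5 (sale 5): sell min(5,0)=0. stock: 0 - 0 = 0. total_sold = 55
  Event 6 (return 1): 0 + 1 = 1
  Event 7 (restock 35): 1 + 35 = 36
  Event 8 (sale 9): sell min(9,36)=9. stock: 36 - 9 = 27. total_sold = 64
  Event 9 (restock 21): 27 + 21 = 48
  Event 10 (sale 24): sell min(24,48)=24. stock: 48 - 24 = 24. total_sold = 88
  Event 11 (restock 17): 24 + 17 = 41
  Event 12 (return 6): 41 + 6 = 47
  Event 13 (sale 21): sell min(21,47)=21. stock: 47 - 21 = 26. total_sold = 109
  Event 14 (sale 25): sell min(25,26)=25. stock: 26 - 25 = 1. total_sold = 134
Final: stock = 1, total_sold = 134

Checking against threshold 5:
  After event 1: stock=34 > 5
  After event 2: stock=11 > 5
  After event 3: stock=3 <= 5 -> ALERT
  After event 4: stock=0 <= 5 -> ALERT
  After event 5: stock=0 <= 5 -> ALERT
  After event 6: stock=1 <= 5 -> ALERT
  After event 7: stock=36 > 5
  After event 8: stock=27 > 5
  After event 9: stock=48 > 5
  After event 10: stock=24 > 5
  After event 11: stock=41 > 5
  After event 12: stock=47 > 5
  After event 13: stock=26 > 5
  After event 14: stock=1 <= 5 -> ALERT
Alert events: [3, 4, 5, 6, 14]. Count = 5

Answer: 5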